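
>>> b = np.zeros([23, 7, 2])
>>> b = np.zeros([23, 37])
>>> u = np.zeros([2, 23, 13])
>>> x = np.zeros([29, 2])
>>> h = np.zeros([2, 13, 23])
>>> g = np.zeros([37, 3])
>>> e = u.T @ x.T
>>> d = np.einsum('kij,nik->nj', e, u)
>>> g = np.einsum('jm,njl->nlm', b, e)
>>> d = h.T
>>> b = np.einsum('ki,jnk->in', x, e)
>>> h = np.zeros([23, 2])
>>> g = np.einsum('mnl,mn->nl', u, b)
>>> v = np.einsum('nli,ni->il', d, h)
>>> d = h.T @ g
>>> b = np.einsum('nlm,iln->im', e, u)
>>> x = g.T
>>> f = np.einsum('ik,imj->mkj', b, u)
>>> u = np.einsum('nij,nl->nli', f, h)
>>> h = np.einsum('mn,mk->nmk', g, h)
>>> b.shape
(2, 29)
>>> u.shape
(23, 2, 29)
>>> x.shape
(13, 23)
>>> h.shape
(13, 23, 2)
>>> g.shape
(23, 13)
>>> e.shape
(13, 23, 29)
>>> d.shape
(2, 13)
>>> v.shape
(2, 13)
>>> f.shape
(23, 29, 13)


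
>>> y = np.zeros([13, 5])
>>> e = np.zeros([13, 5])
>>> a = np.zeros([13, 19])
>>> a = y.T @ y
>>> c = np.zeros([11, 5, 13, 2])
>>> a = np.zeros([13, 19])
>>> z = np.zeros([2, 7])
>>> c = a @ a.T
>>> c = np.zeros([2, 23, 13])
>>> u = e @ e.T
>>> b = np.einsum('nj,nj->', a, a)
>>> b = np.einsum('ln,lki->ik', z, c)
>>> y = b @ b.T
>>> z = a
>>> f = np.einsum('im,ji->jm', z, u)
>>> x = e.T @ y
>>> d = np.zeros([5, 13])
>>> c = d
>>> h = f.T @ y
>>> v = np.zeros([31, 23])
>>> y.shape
(13, 13)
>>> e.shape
(13, 5)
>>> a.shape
(13, 19)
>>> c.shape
(5, 13)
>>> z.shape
(13, 19)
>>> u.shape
(13, 13)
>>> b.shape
(13, 23)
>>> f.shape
(13, 19)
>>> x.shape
(5, 13)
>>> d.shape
(5, 13)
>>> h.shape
(19, 13)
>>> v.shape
(31, 23)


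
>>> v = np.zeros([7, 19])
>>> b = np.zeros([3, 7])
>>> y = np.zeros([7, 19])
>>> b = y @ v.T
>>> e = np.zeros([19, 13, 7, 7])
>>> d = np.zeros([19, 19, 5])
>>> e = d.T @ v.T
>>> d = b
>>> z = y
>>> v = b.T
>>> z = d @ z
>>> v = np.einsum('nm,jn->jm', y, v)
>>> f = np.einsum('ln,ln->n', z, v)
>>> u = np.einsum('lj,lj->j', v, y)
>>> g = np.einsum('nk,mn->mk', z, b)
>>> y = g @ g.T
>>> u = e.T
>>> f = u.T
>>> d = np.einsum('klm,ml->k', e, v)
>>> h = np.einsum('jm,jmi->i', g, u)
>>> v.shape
(7, 19)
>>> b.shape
(7, 7)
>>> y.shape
(7, 7)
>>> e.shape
(5, 19, 7)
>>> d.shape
(5,)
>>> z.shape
(7, 19)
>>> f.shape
(5, 19, 7)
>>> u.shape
(7, 19, 5)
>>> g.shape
(7, 19)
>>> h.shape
(5,)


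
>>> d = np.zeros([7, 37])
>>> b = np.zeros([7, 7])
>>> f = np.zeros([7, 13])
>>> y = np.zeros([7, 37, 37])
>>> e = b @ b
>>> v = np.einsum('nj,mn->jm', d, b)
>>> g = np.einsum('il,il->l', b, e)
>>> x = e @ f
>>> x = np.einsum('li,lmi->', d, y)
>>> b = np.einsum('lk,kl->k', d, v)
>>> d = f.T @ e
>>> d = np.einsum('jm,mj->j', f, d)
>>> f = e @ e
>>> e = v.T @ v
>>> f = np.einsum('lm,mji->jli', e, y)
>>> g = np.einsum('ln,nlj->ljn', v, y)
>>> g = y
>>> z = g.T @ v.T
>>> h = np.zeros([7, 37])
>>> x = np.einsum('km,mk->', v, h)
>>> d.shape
(7,)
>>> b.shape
(37,)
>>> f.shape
(37, 7, 37)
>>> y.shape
(7, 37, 37)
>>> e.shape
(7, 7)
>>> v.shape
(37, 7)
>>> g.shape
(7, 37, 37)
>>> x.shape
()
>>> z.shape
(37, 37, 37)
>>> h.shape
(7, 37)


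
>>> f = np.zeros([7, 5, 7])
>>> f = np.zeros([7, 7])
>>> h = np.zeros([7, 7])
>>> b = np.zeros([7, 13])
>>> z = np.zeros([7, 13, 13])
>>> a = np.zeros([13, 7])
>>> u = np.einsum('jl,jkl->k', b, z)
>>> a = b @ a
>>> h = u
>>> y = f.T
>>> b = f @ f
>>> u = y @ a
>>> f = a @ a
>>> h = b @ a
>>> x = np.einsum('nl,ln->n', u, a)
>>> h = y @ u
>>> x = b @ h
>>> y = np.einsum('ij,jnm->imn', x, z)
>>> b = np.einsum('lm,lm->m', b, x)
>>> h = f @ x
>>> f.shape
(7, 7)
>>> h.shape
(7, 7)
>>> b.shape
(7,)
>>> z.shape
(7, 13, 13)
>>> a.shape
(7, 7)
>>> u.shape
(7, 7)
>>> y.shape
(7, 13, 13)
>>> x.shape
(7, 7)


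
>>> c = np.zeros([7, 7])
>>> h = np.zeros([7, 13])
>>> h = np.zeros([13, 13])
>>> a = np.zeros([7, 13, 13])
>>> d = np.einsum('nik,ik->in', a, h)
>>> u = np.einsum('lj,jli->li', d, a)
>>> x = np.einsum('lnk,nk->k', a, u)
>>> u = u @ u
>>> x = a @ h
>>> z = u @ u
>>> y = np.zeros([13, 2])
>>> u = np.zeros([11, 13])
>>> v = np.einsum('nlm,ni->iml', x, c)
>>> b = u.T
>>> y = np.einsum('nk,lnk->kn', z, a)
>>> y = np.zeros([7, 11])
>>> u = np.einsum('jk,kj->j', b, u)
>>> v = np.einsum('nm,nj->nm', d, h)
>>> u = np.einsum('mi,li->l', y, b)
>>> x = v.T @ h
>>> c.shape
(7, 7)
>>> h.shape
(13, 13)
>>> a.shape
(7, 13, 13)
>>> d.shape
(13, 7)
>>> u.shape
(13,)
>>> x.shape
(7, 13)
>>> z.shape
(13, 13)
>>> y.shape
(7, 11)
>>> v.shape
(13, 7)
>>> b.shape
(13, 11)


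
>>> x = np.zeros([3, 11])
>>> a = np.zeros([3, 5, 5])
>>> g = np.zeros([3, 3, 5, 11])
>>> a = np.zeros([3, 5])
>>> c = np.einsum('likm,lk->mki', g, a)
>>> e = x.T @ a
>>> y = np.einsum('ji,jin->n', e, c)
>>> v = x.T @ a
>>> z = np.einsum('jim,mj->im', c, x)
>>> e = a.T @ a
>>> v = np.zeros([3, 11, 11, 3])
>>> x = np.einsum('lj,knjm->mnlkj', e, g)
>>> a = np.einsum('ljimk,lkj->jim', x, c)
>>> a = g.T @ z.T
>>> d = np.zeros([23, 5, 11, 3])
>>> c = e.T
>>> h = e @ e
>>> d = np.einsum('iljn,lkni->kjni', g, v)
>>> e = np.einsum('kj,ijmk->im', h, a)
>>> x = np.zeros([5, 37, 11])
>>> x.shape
(5, 37, 11)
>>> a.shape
(11, 5, 3, 5)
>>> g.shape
(3, 3, 5, 11)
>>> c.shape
(5, 5)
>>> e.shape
(11, 3)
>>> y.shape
(3,)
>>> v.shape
(3, 11, 11, 3)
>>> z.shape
(5, 3)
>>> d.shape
(11, 5, 11, 3)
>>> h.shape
(5, 5)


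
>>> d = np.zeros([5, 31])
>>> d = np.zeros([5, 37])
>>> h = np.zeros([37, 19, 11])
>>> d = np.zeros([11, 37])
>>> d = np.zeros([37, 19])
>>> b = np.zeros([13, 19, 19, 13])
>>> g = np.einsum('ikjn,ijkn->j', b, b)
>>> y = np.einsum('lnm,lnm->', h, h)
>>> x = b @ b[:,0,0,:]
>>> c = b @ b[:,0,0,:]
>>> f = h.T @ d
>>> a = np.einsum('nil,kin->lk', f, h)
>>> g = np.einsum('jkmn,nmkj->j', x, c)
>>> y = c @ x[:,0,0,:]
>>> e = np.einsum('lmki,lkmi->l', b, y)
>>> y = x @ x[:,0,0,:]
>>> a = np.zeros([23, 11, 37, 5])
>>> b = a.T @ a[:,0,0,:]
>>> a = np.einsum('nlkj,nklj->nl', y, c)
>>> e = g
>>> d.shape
(37, 19)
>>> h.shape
(37, 19, 11)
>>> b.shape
(5, 37, 11, 5)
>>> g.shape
(13,)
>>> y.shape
(13, 19, 19, 13)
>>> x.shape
(13, 19, 19, 13)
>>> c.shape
(13, 19, 19, 13)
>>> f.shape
(11, 19, 19)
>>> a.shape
(13, 19)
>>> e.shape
(13,)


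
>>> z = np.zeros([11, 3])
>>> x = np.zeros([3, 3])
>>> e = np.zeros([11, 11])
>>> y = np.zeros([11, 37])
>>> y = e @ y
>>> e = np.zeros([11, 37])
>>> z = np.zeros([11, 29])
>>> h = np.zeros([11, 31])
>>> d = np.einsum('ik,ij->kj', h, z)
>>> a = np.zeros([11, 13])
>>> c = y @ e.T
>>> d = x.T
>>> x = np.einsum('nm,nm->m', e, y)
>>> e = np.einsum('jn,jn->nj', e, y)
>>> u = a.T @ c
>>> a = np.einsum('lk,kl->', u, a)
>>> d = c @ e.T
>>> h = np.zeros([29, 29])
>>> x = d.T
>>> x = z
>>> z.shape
(11, 29)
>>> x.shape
(11, 29)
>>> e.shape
(37, 11)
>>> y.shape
(11, 37)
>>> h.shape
(29, 29)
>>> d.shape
(11, 37)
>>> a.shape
()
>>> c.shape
(11, 11)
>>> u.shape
(13, 11)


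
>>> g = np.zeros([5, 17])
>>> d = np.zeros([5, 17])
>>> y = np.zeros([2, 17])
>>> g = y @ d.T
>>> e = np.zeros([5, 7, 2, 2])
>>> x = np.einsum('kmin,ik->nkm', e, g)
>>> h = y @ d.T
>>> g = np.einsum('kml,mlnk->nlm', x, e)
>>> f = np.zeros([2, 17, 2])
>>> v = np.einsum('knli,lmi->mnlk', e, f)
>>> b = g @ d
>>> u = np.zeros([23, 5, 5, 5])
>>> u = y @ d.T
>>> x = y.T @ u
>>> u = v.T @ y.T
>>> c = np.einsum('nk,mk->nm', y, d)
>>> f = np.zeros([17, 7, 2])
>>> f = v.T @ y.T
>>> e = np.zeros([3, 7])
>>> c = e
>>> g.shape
(2, 7, 5)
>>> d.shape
(5, 17)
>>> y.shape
(2, 17)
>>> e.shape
(3, 7)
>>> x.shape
(17, 5)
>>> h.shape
(2, 5)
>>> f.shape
(5, 2, 7, 2)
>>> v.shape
(17, 7, 2, 5)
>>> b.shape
(2, 7, 17)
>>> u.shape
(5, 2, 7, 2)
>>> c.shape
(3, 7)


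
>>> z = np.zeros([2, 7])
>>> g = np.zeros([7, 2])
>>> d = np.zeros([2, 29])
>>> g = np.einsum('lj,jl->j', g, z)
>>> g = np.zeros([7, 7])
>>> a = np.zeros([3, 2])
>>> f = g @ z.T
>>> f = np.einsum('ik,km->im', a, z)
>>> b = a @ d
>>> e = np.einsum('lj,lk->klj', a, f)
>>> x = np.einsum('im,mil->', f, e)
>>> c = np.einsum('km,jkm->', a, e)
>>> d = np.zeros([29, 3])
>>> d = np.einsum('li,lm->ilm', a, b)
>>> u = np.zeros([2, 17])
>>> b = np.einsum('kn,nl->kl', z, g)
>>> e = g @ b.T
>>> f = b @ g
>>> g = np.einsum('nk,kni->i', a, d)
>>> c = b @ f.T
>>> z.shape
(2, 7)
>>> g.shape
(29,)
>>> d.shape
(2, 3, 29)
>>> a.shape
(3, 2)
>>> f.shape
(2, 7)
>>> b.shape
(2, 7)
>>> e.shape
(7, 2)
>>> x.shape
()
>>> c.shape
(2, 2)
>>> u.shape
(2, 17)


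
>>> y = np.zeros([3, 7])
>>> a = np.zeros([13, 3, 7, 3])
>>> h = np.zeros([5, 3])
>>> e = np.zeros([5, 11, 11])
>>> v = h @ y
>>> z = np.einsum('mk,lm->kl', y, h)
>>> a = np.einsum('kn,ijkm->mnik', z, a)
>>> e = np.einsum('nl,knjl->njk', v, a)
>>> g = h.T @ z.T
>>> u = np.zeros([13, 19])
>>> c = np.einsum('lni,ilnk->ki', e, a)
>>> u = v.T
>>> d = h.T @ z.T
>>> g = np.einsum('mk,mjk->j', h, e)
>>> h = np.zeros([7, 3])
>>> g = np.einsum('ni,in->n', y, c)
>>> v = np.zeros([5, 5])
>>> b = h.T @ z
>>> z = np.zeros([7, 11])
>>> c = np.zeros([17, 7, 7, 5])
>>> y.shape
(3, 7)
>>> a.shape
(3, 5, 13, 7)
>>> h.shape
(7, 3)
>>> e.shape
(5, 13, 3)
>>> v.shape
(5, 5)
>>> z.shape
(7, 11)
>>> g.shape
(3,)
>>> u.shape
(7, 5)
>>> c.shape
(17, 7, 7, 5)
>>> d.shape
(3, 7)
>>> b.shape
(3, 5)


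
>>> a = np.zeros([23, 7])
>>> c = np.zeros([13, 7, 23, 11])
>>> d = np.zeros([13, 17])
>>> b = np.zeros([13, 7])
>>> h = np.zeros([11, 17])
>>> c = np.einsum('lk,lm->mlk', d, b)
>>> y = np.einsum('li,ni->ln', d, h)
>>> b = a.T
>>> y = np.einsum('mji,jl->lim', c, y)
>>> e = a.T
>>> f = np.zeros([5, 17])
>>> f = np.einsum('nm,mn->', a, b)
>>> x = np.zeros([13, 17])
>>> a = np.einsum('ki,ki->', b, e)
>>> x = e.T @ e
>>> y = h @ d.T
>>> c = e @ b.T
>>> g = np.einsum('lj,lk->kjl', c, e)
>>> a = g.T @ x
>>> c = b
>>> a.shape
(7, 7, 23)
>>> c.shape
(7, 23)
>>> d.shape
(13, 17)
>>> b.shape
(7, 23)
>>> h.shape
(11, 17)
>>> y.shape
(11, 13)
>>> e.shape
(7, 23)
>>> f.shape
()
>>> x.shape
(23, 23)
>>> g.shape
(23, 7, 7)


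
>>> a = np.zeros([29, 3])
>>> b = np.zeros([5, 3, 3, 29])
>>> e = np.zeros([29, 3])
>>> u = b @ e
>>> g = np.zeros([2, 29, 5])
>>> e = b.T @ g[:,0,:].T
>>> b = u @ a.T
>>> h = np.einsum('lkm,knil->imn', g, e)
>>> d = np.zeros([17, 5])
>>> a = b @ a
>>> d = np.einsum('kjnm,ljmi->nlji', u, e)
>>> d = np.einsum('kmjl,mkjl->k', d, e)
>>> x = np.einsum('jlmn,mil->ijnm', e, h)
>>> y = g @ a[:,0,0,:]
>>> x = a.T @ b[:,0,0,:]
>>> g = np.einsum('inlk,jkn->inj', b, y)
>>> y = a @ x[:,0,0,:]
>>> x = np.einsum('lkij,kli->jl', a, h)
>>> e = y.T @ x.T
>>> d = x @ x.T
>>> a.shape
(5, 3, 3, 3)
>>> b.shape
(5, 3, 3, 29)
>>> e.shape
(29, 3, 3, 3)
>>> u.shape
(5, 3, 3, 3)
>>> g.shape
(5, 3, 2)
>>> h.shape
(3, 5, 3)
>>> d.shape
(3, 3)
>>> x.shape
(3, 5)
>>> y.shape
(5, 3, 3, 29)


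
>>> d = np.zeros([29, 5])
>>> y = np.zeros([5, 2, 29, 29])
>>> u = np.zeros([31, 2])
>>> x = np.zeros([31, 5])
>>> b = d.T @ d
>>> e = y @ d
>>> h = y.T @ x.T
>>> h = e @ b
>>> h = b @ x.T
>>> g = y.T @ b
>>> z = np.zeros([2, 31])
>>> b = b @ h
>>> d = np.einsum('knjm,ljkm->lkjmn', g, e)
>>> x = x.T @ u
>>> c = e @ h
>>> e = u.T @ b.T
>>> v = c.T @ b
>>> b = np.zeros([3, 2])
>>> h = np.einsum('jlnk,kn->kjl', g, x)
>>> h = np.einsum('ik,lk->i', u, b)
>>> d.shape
(5, 29, 2, 5, 29)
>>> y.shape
(5, 2, 29, 29)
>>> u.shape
(31, 2)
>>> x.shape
(5, 2)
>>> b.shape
(3, 2)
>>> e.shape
(2, 5)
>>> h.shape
(31,)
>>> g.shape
(29, 29, 2, 5)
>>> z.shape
(2, 31)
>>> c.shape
(5, 2, 29, 31)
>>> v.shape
(31, 29, 2, 31)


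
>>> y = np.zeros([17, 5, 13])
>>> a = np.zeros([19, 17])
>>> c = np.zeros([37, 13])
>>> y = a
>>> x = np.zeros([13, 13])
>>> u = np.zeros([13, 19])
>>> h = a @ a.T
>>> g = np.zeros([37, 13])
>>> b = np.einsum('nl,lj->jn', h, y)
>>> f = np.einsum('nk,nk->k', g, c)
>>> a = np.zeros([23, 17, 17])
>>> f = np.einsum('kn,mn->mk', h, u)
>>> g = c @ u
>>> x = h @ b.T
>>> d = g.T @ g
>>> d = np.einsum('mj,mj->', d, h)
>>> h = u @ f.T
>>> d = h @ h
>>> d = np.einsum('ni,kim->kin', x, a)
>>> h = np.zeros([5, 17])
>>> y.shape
(19, 17)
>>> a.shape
(23, 17, 17)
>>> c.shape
(37, 13)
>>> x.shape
(19, 17)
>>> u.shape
(13, 19)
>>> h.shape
(5, 17)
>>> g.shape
(37, 19)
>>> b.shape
(17, 19)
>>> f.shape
(13, 19)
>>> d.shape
(23, 17, 19)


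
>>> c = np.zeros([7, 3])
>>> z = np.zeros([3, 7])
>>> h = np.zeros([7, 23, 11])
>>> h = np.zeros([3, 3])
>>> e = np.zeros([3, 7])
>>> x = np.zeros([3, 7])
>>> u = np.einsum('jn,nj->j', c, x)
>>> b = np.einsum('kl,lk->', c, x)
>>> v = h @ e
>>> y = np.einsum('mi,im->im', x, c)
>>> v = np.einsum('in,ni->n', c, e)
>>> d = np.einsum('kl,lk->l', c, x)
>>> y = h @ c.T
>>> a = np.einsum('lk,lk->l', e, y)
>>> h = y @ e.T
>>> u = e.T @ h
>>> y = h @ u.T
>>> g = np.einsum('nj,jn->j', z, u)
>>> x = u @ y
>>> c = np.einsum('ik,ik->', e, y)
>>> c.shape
()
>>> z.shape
(3, 7)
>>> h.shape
(3, 3)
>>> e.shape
(3, 7)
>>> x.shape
(7, 7)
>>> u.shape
(7, 3)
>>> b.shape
()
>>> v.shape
(3,)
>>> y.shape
(3, 7)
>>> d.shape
(3,)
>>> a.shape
(3,)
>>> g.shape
(7,)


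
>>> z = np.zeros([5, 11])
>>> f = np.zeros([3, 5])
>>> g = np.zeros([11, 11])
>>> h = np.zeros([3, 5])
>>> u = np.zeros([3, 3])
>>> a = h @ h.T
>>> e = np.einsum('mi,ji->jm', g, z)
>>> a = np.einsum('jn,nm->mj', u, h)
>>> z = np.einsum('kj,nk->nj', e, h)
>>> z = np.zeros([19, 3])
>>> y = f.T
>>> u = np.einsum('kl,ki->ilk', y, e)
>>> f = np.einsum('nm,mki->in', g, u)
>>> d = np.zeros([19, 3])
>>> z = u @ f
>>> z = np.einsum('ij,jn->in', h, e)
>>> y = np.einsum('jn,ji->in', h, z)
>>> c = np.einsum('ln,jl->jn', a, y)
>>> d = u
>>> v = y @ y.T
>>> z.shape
(3, 11)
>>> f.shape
(5, 11)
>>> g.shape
(11, 11)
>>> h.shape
(3, 5)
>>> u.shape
(11, 3, 5)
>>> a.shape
(5, 3)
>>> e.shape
(5, 11)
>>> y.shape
(11, 5)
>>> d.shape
(11, 3, 5)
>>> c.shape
(11, 3)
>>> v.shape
(11, 11)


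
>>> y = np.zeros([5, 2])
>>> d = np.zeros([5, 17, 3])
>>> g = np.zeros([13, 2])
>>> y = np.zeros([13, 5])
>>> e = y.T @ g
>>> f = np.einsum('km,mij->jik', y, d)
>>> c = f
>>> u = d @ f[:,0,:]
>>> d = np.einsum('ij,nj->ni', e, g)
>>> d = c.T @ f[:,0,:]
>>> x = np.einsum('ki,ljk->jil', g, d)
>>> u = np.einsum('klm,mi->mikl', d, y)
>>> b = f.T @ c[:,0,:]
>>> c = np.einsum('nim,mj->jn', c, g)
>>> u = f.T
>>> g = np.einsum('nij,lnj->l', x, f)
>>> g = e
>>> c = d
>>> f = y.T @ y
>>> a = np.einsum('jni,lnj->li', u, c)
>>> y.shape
(13, 5)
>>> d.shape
(13, 17, 13)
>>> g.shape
(5, 2)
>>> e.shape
(5, 2)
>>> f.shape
(5, 5)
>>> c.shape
(13, 17, 13)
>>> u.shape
(13, 17, 3)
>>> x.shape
(17, 2, 13)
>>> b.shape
(13, 17, 13)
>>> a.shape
(13, 3)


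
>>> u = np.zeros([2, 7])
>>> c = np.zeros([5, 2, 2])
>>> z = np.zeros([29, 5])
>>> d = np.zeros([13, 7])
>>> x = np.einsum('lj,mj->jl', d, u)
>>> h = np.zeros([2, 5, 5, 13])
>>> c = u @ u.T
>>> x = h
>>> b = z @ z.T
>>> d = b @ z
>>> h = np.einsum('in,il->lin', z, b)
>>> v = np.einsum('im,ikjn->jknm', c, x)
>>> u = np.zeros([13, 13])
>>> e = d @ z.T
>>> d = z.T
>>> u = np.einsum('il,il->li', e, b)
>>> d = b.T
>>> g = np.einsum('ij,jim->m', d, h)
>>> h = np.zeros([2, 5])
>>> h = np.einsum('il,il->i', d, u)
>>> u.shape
(29, 29)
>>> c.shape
(2, 2)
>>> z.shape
(29, 5)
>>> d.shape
(29, 29)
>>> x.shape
(2, 5, 5, 13)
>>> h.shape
(29,)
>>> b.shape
(29, 29)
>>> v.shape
(5, 5, 13, 2)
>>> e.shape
(29, 29)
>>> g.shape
(5,)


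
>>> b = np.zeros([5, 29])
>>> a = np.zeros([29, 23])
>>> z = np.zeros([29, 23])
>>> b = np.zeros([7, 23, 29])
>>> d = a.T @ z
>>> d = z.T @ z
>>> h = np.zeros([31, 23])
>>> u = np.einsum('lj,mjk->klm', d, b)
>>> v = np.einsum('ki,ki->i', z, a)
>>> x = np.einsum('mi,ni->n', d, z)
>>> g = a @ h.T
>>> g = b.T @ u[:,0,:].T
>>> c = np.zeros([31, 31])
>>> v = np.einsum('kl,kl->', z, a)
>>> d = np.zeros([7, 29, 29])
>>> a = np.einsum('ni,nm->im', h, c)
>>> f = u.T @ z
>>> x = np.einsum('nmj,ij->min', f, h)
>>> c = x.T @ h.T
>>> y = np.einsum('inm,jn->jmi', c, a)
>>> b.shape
(7, 23, 29)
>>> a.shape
(23, 31)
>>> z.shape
(29, 23)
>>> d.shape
(7, 29, 29)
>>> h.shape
(31, 23)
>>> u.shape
(29, 23, 7)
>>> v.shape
()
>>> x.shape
(23, 31, 7)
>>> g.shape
(29, 23, 29)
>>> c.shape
(7, 31, 31)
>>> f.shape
(7, 23, 23)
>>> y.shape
(23, 31, 7)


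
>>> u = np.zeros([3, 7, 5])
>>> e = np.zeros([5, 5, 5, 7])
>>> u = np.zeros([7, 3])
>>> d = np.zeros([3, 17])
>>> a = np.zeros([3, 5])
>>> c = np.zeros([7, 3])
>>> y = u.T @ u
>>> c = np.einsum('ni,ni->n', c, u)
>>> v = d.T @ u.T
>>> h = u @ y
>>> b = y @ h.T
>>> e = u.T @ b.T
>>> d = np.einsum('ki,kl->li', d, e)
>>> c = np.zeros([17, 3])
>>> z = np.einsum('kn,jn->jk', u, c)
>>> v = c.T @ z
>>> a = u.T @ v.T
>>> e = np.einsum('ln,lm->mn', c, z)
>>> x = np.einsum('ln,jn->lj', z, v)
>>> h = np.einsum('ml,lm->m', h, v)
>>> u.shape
(7, 3)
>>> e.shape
(7, 3)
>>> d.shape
(3, 17)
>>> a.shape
(3, 3)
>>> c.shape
(17, 3)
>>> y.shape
(3, 3)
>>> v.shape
(3, 7)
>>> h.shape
(7,)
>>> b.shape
(3, 7)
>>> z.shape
(17, 7)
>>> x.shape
(17, 3)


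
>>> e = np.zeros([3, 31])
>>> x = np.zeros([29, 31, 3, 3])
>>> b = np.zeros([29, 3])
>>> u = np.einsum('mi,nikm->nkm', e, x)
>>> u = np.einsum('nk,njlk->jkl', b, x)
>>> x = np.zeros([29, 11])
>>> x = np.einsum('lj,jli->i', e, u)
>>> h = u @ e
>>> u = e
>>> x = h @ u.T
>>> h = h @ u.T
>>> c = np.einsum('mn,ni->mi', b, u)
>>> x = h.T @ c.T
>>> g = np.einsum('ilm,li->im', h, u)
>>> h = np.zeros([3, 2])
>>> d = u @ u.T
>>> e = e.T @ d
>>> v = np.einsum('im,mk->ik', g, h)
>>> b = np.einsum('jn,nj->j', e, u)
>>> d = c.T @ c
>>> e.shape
(31, 3)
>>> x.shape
(3, 3, 29)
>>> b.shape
(31,)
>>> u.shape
(3, 31)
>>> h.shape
(3, 2)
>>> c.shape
(29, 31)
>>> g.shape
(31, 3)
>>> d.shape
(31, 31)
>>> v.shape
(31, 2)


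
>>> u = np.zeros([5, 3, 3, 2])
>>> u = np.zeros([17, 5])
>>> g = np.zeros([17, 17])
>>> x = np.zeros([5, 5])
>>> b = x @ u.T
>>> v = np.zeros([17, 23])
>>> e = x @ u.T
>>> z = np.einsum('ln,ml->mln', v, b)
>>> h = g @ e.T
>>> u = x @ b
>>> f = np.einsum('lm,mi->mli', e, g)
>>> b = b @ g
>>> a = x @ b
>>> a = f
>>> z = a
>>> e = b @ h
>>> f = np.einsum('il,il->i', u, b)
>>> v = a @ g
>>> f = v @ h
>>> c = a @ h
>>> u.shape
(5, 17)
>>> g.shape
(17, 17)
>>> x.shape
(5, 5)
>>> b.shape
(5, 17)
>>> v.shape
(17, 5, 17)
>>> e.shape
(5, 5)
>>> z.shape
(17, 5, 17)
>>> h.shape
(17, 5)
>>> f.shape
(17, 5, 5)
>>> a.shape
(17, 5, 17)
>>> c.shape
(17, 5, 5)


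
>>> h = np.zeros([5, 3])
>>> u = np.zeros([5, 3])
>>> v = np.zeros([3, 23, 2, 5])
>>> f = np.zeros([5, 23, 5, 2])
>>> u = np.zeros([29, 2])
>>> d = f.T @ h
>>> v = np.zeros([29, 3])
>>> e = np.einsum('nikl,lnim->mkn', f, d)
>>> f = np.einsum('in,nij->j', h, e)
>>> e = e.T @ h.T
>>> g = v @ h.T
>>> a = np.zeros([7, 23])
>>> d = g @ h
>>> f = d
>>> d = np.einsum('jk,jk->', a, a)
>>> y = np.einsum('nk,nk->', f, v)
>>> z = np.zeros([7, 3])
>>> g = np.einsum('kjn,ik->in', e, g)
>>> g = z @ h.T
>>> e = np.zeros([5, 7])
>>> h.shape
(5, 3)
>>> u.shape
(29, 2)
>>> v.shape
(29, 3)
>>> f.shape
(29, 3)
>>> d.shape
()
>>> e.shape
(5, 7)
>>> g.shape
(7, 5)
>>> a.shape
(7, 23)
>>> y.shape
()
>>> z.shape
(7, 3)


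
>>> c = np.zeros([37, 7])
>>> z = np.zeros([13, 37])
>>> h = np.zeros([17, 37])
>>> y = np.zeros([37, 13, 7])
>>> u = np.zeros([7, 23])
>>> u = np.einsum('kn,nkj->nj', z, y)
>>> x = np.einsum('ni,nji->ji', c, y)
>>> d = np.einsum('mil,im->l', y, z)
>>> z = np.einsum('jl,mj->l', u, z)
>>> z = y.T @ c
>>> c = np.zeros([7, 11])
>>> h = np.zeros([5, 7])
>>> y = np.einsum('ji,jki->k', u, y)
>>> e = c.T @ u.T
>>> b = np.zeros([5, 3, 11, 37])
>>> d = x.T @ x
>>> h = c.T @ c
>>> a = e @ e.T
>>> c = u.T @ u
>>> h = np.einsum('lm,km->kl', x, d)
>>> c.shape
(7, 7)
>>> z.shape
(7, 13, 7)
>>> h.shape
(7, 13)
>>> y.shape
(13,)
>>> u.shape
(37, 7)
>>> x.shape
(13, 7)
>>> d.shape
(7, 7)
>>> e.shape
(11, 37)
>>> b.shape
(5, 3, 11, 37)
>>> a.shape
(11, 11)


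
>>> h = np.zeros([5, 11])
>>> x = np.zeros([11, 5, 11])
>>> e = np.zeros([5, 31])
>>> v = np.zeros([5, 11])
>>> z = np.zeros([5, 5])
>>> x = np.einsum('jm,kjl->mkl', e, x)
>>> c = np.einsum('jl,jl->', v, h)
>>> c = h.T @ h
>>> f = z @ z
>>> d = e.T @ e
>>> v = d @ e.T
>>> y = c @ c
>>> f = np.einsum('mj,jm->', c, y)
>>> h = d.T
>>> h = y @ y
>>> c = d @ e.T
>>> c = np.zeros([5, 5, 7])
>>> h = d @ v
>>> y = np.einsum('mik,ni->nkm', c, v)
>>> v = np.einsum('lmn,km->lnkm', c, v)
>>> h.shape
(31, 5)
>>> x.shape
(31, 11, 11)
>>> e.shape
(5, 31)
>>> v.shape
(5, 7, 31, 5)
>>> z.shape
(5, 5)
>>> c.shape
(5, 5, 7)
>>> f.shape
()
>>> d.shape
(31, 31)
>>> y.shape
(31, 7, 5)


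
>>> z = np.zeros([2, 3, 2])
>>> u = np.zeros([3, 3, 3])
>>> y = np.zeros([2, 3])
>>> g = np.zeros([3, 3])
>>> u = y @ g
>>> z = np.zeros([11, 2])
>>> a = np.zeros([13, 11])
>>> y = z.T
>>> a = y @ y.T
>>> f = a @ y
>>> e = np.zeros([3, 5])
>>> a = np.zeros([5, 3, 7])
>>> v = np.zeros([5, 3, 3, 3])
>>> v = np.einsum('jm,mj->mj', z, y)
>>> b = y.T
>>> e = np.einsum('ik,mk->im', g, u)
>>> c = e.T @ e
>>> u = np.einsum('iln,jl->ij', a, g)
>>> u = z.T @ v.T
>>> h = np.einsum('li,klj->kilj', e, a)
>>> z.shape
(11, 2)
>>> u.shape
(2, 2)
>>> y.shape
(2, 11)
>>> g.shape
(3, 3)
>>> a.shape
(5, 3, 7)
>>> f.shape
(2, 11)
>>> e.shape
(3, 2)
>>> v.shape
(2, 11)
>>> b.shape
(11, 2)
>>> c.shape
(2, 2)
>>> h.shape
(5, 2, 3, 7)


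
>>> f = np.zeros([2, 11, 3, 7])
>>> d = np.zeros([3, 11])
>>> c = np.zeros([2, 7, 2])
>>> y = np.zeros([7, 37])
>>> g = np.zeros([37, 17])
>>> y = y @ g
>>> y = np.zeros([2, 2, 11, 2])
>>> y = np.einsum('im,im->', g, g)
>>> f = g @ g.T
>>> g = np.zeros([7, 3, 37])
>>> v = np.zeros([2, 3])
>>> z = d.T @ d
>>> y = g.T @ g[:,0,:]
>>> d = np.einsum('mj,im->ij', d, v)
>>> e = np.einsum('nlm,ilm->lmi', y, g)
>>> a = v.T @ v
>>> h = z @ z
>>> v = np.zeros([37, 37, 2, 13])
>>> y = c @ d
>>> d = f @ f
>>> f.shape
(37, 37)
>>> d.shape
(37, 37)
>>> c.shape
(2, 7, 2)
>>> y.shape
(2, 7, 11)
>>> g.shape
(7, 3, 37)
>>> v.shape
(37, 37, 2, 13)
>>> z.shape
(11, 11)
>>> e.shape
(3, 37, 7)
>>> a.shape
(3, 3)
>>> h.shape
(11, 11)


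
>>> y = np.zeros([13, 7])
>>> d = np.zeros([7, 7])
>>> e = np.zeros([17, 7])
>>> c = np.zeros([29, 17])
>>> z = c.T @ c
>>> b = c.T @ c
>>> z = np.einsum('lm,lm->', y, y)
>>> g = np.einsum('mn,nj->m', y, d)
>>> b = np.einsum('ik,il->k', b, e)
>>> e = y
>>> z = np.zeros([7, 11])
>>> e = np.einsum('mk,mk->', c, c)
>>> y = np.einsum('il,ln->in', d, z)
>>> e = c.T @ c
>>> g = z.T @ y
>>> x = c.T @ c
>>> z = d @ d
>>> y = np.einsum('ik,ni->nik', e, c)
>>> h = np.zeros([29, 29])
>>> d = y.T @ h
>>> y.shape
(29, 17, 17)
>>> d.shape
(17, 17, 29)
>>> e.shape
(17, 17)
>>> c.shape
(29, 17)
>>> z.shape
(7, 7)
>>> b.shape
(17,)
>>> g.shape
(11, 11)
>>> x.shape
(17, 17)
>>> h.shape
(29, 29)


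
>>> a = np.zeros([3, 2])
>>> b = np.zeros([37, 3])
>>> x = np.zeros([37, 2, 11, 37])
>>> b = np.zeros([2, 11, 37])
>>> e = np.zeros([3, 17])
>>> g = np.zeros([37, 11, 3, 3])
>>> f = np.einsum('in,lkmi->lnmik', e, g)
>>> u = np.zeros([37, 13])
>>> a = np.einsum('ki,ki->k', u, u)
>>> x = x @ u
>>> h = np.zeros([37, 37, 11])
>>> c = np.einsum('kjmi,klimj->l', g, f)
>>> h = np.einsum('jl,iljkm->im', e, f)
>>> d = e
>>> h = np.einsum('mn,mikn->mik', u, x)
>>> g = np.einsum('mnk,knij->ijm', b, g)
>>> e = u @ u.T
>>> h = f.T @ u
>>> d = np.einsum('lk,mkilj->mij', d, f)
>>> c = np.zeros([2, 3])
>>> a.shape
(37,)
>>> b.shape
(2, 11, 37)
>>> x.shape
(37, 2, 11, 13)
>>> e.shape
(37, 37)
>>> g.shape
(3, 3, 2)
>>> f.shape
(37, 17, 3, 3, 11)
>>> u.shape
(37, 13)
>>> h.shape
(11, 3, 3, 17, 13)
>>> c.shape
(2, 3)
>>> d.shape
(37, 3, 11)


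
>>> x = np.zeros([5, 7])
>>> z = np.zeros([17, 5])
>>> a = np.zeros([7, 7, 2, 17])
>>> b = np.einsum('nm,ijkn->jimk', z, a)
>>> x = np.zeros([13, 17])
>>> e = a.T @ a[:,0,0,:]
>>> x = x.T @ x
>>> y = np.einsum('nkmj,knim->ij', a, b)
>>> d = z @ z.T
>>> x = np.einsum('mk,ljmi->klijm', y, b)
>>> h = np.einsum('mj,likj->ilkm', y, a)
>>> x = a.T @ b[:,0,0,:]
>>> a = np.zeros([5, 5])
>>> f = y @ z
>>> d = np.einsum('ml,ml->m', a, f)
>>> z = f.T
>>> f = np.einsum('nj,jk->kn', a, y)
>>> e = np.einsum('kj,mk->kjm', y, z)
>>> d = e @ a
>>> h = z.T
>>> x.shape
(17, 2, 7, 2)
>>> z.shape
(5, 5)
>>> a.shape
(5, 5)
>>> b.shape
(7, 7, 5, 2)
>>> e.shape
(5, 17, 5)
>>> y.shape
(5, 17)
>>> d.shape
(5, 17, 5)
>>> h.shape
(5, 5)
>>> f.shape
(17, 5)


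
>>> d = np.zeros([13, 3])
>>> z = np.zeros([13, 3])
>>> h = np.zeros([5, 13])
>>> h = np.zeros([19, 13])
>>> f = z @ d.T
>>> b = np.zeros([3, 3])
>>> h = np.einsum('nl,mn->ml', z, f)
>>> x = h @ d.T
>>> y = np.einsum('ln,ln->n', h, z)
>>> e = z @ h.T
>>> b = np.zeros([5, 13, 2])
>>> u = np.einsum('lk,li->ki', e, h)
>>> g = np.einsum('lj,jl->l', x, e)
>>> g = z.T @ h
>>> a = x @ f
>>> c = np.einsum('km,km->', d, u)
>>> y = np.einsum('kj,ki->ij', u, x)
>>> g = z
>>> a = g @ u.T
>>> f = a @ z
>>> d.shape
(13, 3)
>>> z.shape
(13, 3)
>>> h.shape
(13, 3)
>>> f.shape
(13, 3)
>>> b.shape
(5, 13, 2)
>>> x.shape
(13, 13)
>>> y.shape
(13, 3)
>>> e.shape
(13, 13)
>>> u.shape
(13, 3)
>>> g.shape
(13, 3)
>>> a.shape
(13, 13)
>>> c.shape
()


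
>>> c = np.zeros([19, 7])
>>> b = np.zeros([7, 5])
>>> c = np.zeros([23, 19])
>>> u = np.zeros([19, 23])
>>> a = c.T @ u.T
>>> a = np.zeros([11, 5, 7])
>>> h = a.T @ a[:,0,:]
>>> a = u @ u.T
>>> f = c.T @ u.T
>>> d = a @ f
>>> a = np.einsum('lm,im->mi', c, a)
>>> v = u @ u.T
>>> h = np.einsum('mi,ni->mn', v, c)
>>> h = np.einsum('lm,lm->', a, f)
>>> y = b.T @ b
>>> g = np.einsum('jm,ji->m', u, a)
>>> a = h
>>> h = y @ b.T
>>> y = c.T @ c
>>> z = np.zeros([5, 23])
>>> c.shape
(23, 19)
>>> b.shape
(7, 5)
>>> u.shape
(19, 23)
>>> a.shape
()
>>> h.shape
(5, 7)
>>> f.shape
(19, 19)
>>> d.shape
(19, 19)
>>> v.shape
(19, 19)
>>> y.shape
(19, 19)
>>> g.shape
(23,)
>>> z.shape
(5, 23)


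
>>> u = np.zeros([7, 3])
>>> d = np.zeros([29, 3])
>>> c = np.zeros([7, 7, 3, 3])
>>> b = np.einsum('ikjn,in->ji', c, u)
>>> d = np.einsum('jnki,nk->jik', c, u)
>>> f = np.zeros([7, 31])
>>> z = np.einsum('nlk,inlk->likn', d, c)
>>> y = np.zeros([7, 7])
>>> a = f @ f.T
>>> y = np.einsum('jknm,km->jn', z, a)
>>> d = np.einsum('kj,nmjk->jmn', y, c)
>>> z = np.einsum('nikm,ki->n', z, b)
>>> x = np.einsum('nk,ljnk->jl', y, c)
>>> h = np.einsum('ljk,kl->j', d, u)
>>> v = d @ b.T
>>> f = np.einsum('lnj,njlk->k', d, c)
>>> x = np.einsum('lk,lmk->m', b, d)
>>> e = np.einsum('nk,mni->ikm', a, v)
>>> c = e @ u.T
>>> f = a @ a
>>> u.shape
(7, 3)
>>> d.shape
(3, 7, 7)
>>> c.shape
(3, 7, 7)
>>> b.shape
(3, 7)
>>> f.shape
(7, 7)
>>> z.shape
(3,)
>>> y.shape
(3, 3)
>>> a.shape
(7, 7)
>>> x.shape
(7,)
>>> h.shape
(7,)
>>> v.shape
(3, 7, 3)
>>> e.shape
(3, 7, 3)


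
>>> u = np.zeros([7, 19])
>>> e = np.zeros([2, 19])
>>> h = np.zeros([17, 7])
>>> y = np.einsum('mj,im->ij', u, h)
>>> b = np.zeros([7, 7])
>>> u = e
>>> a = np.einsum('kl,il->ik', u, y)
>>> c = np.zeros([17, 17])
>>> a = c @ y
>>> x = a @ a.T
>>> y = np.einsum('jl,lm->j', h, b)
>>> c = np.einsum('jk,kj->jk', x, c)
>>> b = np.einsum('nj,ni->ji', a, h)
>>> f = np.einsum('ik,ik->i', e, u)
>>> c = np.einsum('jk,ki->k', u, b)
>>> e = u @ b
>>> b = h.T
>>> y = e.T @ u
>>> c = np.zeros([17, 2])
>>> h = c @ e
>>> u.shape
(2, 19)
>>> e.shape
(2, 7)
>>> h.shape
(17, 7)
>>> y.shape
(7, 19)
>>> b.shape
(7, 17)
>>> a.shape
(17, 19)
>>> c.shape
(17, 2)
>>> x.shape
(17, 17)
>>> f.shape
(2,)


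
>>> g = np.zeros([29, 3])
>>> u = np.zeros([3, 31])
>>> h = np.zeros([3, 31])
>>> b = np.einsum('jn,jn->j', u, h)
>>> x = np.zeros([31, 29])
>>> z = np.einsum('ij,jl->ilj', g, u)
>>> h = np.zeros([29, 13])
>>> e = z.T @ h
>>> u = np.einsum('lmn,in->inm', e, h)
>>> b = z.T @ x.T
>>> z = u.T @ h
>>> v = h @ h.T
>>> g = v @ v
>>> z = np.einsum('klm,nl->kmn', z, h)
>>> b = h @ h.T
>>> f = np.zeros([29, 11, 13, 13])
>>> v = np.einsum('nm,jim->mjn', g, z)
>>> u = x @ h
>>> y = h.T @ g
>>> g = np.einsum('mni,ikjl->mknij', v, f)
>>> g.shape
(29, 11, 31, 29, 13)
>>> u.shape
(31, 13)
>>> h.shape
(29, 13)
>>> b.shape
(29, 29)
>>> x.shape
(31, 29)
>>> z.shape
(31, 13, 29)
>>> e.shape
(3, 31, 13)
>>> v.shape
(29, 31, 29)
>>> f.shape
(29, 11, 13, 13)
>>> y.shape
(13, 29)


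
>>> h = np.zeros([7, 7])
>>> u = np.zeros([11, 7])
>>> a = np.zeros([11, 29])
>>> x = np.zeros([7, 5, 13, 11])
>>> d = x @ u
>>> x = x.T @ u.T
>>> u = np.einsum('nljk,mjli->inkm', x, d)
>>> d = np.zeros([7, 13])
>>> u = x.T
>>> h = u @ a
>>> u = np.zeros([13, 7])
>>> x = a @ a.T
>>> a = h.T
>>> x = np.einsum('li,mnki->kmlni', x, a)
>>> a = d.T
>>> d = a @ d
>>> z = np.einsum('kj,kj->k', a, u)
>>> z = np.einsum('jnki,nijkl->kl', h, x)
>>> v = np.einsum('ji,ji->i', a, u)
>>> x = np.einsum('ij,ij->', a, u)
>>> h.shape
(11, 5, 13, 29)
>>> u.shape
(13, 7)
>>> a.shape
(13, 7)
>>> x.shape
()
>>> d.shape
(13, 13)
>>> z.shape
(13, 11)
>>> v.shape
(7,)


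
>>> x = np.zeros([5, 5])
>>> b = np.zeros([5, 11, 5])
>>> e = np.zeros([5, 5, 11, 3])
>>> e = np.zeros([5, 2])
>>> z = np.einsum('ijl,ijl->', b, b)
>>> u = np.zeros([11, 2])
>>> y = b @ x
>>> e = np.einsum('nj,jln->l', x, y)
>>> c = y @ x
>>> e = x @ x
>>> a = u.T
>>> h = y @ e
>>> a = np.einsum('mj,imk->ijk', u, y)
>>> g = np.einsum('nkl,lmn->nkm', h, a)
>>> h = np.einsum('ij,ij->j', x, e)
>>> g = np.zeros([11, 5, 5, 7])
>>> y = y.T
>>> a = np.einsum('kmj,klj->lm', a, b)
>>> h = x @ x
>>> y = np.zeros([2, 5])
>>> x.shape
(5, 5)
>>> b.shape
(5, 11, 5)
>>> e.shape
(5, 5)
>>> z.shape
()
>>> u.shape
(11, 2)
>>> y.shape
(2, 5)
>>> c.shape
(5, 11, 5)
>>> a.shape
(11, 2)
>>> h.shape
(5, 5)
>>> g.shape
(11, 5, 5, 7)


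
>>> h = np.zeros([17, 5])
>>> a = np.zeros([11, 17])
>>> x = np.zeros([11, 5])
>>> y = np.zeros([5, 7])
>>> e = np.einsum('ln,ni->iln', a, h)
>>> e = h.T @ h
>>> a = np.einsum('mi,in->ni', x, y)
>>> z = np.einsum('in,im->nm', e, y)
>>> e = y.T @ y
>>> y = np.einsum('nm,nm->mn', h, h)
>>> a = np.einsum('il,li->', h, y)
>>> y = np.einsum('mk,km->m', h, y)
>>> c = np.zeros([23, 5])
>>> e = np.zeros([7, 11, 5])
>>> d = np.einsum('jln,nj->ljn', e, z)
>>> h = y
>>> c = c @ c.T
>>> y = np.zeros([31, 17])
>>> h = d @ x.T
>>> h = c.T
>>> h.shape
(23, 23)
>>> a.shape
()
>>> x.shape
(11, 5)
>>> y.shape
(31, 17)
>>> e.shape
(7, 11, 5)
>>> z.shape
(5, 7)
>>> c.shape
(23, 23)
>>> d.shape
(11, 7, 5)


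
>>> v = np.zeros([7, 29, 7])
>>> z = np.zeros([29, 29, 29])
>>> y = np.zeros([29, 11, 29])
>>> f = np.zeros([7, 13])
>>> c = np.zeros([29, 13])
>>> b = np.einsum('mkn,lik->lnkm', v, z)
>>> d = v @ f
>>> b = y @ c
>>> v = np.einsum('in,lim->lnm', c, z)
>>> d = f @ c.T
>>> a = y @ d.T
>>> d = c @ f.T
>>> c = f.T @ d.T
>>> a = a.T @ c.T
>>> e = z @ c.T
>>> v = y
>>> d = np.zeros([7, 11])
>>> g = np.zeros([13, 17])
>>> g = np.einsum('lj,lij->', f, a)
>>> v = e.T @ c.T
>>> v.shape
(13, 29, 13)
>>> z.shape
(29, 29, 29)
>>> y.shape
(29, 11, 29)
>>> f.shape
(7, 13)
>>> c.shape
(13, 29)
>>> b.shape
(29, 11, 13)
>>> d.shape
(7, 11)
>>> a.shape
(7, 11, 13)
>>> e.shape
(29, 29, 13)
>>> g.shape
()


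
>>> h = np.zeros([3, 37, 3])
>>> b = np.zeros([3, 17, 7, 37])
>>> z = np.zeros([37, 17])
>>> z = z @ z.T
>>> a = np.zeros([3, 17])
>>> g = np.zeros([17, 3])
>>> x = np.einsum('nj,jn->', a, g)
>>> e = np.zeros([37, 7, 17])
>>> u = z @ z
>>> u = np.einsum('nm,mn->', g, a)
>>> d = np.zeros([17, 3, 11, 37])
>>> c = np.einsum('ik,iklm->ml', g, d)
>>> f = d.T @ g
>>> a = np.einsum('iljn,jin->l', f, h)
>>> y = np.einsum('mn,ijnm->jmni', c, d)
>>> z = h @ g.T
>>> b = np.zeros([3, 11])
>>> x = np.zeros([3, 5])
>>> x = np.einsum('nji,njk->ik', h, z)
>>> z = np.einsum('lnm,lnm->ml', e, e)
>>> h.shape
(3, 37, 3)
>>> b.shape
(3, 11)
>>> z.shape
(17, 37)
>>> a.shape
(11,)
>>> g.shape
(17, 3)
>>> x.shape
(3, 17)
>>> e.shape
(37, 7, 17)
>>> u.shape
()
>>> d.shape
(17, 3, 11, 37)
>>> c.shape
(37, 11)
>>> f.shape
(37, 11, 3, 3)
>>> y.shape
(3, 37, 11, 17)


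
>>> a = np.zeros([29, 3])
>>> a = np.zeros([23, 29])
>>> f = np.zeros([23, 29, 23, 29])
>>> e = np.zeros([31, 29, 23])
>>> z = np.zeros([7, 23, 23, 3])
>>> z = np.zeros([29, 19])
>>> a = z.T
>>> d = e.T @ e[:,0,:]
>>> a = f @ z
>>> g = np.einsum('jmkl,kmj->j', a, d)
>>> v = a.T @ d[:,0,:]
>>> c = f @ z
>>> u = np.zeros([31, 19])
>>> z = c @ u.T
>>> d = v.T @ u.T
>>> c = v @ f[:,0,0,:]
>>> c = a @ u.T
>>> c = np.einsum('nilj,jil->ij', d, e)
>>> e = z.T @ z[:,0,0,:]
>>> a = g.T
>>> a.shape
(23,)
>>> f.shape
(23, 29, 23, 29)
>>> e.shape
(31, 23, 29, 31)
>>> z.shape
(23, 29, 23, 31)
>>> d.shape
(23, 29, 23, 31)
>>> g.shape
(23,)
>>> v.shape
(19, 23, 29, 23)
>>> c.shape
(29, 31)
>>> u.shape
(31, 19)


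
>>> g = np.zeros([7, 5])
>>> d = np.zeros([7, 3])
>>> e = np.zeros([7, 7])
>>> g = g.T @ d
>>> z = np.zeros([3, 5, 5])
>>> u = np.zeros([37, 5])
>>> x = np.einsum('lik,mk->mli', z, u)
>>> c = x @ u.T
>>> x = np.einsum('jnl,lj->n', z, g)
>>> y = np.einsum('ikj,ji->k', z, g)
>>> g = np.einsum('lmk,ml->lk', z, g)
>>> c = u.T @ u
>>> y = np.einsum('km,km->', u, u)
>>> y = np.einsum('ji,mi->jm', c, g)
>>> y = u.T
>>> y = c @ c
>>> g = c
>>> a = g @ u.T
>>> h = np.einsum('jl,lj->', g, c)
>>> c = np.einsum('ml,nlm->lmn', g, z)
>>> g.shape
(5, 5)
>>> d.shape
(7, 3)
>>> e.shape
(7, 7)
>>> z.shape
(3, 5, 5)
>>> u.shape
(37, 5)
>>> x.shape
(5,)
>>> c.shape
(5, 5, 3)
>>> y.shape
(5, 5)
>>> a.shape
(5, 37)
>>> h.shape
()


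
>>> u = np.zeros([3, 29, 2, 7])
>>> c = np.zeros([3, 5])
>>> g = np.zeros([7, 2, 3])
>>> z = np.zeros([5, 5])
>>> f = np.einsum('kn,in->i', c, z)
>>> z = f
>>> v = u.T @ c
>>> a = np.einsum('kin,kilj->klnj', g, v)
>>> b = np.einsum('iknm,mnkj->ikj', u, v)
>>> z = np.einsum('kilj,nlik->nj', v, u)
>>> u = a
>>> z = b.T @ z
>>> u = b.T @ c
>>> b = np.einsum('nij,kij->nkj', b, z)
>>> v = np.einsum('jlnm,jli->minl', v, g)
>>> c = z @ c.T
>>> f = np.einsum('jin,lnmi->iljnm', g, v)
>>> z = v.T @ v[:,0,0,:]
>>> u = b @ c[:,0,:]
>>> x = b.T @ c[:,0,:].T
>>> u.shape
(3, 5, 3)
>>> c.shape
(5, 29, 3)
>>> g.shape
(7, 2, 3)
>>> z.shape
(2, 29, 3, 2)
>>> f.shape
(2, 5, 7, 3, 29)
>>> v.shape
(5, 3, 29, 2)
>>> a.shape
(7, 29, 3, 5)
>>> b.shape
(3, 5, 5)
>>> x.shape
(5, 5, 5)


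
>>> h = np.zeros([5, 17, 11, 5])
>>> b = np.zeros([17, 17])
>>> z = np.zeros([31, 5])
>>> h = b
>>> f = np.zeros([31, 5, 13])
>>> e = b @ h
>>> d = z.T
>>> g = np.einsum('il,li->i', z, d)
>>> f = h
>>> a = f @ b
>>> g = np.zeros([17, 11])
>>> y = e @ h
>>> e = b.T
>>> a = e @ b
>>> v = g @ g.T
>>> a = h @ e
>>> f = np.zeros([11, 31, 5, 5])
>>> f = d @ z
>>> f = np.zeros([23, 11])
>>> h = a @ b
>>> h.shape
(17, 17)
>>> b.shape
(17, 17)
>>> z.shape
(31, 5)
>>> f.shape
(23, 11)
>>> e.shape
(17, 17)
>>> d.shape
(5, 31)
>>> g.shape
(17, 11)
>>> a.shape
(17, 17)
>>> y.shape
(17, 17)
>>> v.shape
(17, 17)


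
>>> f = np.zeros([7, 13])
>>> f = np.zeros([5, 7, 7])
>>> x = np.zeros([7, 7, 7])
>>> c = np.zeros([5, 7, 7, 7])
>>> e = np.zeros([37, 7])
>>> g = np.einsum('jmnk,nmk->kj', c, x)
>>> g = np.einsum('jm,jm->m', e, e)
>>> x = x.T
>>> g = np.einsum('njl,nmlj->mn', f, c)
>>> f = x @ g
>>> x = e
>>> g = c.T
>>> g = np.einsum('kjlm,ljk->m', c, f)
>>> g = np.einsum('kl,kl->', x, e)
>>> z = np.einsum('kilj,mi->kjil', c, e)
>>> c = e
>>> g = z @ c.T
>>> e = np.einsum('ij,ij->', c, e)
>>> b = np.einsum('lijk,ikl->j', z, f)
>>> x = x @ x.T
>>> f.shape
(7, 7, 5)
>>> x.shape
(37, 37)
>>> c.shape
(37, 7)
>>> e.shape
()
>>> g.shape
(5, 7, 7, 37)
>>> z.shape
(5, 7, 7, 7)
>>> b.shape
(7,)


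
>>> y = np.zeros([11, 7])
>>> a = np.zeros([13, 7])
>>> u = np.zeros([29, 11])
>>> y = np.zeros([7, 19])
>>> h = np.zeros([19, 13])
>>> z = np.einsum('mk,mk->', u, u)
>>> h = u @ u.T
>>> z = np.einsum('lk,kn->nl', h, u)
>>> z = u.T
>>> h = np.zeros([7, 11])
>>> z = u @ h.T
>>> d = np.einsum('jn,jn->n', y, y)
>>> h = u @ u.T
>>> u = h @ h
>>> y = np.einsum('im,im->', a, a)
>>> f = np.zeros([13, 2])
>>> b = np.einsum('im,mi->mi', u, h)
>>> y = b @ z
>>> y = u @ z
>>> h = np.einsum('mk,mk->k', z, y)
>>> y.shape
(29, 7)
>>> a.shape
(13, 7)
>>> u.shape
(29, 29)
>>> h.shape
(7,)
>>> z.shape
(29, 7)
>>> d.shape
(19,)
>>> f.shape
(13, 2)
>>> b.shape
(29, 29)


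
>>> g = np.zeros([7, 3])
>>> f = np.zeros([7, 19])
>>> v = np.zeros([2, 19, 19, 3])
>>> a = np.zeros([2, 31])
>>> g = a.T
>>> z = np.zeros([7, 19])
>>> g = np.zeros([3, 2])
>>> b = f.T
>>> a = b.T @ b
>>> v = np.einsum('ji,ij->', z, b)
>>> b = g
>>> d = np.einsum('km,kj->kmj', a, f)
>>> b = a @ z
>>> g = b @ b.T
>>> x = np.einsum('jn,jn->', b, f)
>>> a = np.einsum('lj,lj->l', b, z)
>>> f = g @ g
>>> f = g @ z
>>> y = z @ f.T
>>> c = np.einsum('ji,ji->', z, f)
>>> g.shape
(7, 7)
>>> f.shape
(7, 19)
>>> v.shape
()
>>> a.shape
(7,)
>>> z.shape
(7, 19)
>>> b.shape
(7, 19)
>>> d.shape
(7, 7, 19)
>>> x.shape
()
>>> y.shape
(7, 7)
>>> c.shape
()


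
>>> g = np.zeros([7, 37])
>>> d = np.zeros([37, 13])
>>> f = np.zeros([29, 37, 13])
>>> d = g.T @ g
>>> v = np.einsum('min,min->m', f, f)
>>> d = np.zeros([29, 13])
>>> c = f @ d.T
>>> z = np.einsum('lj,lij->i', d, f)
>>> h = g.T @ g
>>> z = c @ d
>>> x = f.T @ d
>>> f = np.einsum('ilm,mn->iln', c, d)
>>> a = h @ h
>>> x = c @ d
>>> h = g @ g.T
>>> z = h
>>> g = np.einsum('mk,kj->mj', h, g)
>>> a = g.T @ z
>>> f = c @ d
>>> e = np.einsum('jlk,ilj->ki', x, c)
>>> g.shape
(7, 37)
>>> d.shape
(29, 13)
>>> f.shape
(29, 37, 13)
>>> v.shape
(29,)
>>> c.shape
(29, 37, 29)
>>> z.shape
(7, 7)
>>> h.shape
(7, 7)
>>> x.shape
(29, 37, 13)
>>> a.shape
(37, 7)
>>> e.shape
(13, 29)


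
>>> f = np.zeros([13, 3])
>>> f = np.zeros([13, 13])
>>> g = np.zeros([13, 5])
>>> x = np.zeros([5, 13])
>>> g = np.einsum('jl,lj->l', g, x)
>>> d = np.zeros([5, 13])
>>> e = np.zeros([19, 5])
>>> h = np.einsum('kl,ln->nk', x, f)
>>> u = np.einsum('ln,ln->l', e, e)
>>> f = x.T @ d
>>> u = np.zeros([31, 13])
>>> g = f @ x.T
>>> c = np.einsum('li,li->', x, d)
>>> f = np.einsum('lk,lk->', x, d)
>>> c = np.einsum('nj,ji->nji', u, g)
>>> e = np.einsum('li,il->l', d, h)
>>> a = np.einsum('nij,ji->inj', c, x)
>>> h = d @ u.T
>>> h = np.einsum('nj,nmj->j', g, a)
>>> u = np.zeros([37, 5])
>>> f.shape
()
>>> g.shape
(13, 5)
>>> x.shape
(5, 13)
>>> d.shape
(5, 13)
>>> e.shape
(5,)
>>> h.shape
(5,)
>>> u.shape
(37, 5)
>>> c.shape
(31, 13, 5)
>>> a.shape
(13, 31, 5)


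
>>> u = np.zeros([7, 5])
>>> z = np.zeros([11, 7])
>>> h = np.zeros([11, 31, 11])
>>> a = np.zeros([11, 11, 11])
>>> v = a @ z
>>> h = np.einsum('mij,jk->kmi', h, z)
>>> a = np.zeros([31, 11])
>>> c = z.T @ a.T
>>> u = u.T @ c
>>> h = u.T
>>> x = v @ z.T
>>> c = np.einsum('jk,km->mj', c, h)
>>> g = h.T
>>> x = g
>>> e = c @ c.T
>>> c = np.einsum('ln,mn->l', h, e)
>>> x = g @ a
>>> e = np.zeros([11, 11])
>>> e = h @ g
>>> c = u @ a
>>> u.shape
(5, 31)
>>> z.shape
(11, 7)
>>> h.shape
(31, 5)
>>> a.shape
(31, 11)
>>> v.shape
(11, 11, 7)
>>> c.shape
(5, 11)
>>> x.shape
(5, 11)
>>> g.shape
(5, 31)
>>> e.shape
(31, 31)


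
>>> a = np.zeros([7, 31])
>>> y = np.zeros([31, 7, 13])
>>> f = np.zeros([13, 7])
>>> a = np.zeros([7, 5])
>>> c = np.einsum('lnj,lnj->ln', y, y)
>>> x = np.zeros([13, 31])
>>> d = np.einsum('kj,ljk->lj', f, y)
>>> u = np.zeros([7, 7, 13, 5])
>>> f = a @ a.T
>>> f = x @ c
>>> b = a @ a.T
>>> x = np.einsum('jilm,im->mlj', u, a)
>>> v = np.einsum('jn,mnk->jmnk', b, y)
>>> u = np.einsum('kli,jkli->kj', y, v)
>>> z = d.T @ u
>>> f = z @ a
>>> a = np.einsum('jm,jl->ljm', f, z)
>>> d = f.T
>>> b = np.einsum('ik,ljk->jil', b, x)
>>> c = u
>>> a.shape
(7, 7, 5)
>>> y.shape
(31, 7, 13)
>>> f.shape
(7, 5)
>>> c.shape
(31, 7)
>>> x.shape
(5, 13, 7)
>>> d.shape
(5, 7)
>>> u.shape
(31, 7)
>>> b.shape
(13, 7, 5)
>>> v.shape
(7, 31, 7, 13)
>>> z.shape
(7, 7)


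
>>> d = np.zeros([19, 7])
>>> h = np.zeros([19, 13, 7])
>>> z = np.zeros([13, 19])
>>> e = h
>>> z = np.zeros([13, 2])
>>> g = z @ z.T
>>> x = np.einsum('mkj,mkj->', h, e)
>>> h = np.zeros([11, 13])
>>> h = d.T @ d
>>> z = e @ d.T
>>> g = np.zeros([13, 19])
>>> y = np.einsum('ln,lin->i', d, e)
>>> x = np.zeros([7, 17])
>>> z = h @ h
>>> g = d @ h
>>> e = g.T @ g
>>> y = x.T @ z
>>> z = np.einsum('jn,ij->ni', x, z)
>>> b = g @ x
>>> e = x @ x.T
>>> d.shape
(19, 7)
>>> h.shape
(7, 7)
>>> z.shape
(17, 7)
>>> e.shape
(7, 7)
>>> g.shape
(19, 7)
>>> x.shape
(7, 17)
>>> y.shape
(17, 7)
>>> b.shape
(19, 17)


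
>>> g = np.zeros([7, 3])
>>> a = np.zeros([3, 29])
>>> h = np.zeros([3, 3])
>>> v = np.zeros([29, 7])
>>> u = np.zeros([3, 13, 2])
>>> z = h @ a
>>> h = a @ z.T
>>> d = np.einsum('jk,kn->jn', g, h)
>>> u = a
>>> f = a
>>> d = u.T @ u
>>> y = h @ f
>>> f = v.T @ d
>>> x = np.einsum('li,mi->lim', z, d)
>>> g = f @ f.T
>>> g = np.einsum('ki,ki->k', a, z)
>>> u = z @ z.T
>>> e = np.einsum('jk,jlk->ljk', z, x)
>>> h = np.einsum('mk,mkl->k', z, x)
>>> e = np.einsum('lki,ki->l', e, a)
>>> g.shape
(3,)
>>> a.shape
(3, 29)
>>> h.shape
(29,)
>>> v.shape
(29, 7)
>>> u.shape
(3, 3)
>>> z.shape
(3, 29)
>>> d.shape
(29, 29)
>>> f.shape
(7, 29)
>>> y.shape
(3, 29)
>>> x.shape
(3, 29, 29)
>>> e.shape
(29,)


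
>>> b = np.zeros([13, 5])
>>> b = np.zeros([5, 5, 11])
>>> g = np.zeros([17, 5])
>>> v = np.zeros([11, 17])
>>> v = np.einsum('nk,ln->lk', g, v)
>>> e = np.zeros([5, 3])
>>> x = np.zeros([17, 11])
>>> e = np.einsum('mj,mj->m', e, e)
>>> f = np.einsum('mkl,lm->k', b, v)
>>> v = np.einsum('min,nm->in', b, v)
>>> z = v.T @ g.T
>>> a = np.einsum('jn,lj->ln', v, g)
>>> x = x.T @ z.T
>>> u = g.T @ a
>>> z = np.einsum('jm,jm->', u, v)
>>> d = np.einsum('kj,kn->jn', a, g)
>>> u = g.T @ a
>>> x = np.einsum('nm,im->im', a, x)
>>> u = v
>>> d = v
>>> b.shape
(5, 5, 11)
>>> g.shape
(17, 5)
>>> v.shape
(5, 11)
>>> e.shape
(5,)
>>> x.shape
(11, 11)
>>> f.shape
(5,)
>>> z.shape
()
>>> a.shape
(17, 11)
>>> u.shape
(5, 11)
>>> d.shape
(5, 11)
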